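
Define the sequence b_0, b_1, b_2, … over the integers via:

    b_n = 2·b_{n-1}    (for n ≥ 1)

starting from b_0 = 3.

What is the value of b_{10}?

b_1 = 2·3 = 6
b_2 = 2·6 = 12
b_3 = 2·12 = 24
b_4 = 2·24 = 48
b_5 = 2·48 = 96
b_6 = 2·96 = 192
b_7 = 2·192 = 384
b_8 = 2·384 = 768
b_9 = 2·768 = 1536
b_10 = 2·1536 = 3072

3072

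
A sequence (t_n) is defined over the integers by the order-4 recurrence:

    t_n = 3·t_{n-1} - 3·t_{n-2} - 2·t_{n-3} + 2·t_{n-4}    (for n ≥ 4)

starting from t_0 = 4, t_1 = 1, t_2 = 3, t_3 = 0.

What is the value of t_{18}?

31816

t_4 = 3·0 + -3·3 + -2·1 + 2·4 = -3
t_5 = 3·-3 + -3·0 + -2·3 + 2·1 = -13
t_6 = 3·-13 + -3·-3 + -2·0 + 2·3 = -24
t_7 = 3·-24 + -3·-13 + -2·-3 + 2·0 = -27
t_8 = 3·-27 + -3·-24 + -2·-13 + 2·-3 = 11
t_9 = 3·11 + -3·-27 + -2·-24 + 2·-13 = 136
t_10 = 3·136 + -3·11 + -2·-27 + 2·-24 = 381
t_11 = 3·381 + -3·136 + -2·11 + 2·-27 = 659
t_12 = 3·659 + -3·381 + -2·136 + 2·11 = 584
t_13 = 3·584 + -3·659 + -2·381 + 2·136 = -715
t_14 = 3·-715 + -3·584 + -2·659 + 2·381 = -4453
t_15 = 3·-4453 + -3·-715 + -2·584 + 2·659 = -11064
t_16 = 3·-11064 + -3·-4453 + -2·-715 + 2·584 = -17235
t_17 = 3·-17235 + -3·-11064 + -2·-4453 + 2·-715 = -11037
t_18 = 3·-11037 + -3·-17235 + -2·-11064 + 2·-4453 = 31816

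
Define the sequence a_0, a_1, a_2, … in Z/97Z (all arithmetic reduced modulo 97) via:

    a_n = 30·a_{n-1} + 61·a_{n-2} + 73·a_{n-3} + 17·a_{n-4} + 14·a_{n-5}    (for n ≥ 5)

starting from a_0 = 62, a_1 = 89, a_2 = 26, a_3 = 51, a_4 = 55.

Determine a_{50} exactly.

94

a_5 = 30·55 + 61·51 + 73·26 + 17·89 + 14·62 = 19
a_6 = 30·19 + 61·55 + 73·51 + 17·26 + 14·89 = 24
a_7 = 30·24 + 61·19 + 73·55 + 17·51 + 14·26 = 44
a_8 = 30·44 + 61·24 + 73·19 + 17·55 + 14·51 = 0
a_9 = 30·0 + 61·44 + 73·24 + 17·19 + 14·55 = 0
a_10 = 30·0 + 61·0 + 73·44 + 17·24 + 14·19 = 6
a_11 = 30·6 + 61·0 + 73·0 + 17·44 + 14·24 = 3
a_12 = 30·3 + 61·6 + 73·0 + 17·0 + 14·44 = 5
a_13 = 30·5 + 61·3 + 73·6 + 17·0 + 14·0 = 92
a_14 = 30·92 + 61·5 + 73·3 + 17·6 + 14·0 = 88
a_15 = 30·88 + 61·92 + 73·5 + 17·3 + 14·6 = 22
a_16 = 30·22 + 61·88 + 73·92 + 17·5 + 14·3 = 67
a_17 = 30·67 + 61·22 + 73·88 + 17·92 + 14·5 = 61
a_18 = 30·61 + 61·67 + 73·22 + 17·88 + 14·92 = 25
a_19 = 30·25 + 61·61 + 73·67 + 17·22 + 14·88 = 7
a_20 = 30·7 + 61·25 + 73·61 + 17·67 + 14·22 = 69
a_21 = 30·69 + 61·7 + 73·25 + 17·61 + 14·67 = 89
a_22 = 30·89 + 61·69 + 73·7 + 17·25 + 14·61 = 36
a_23 = 30·36 + 61·89 + 73·69 + 17·7 + 14·25 = 84
a_24 = 30·84 + 61·36 + 73·89 + 17·69 + 14·7 = 68
a_25 = 30·68 + 61·84 + 73·36 + 17·89 + 14·69 = 49
a_26 = 30·49 + 61·68 + 73·84 + 17·36 + 14·89 = 28
a_27 = 30·28 + 61·49 + 73·68 + 17·84 + 14·36 = 55
a_28 = 30·55 + 61·28 + 73·49 + 17·68 + 14·84 = 52
a_29 = 30·52 + 61·55 + 73·28 + 17·49 + 14·68 = 14
a_30 = 30·14 + 61·52 + 73·55 + 17·28 + 14·49 = 39
a_31 = 30·39 + 61·14 + 73·52 + 17·55 + 14·28 = 66
a_32 = 30·66 + 61·39 + 73·14 + 17·52 + 14·55 = 51
a_33 = 30·51 + 61·66 + 73·39 + 17·14 + 14·52 = 57
a_34 = 30·57 + 61·51 + 73·66 + 17·39 + 14·14 = 22
a_35 = 30·22 + 61·57 + 73·51 + 17·66 + 14·39 = 22
a_36 = 30·22 + 61·22 + 73·57 + 17·51 + 14·66 = 0
a_37 = 30·0 + 61·22 + 73·22 + 17·57 + 14·51 = 72
a_38 = 30·72 + 61·0 + 73·22 + 17·22 + 14·57 = 88
a_39 = 30·88 + 61·72 + 73·0 + 17·22 + 14·22 = 51
a_40 = 30·51 + 61·88 + 73·72 + 17·0 + 14·22 = 46
a_41 = 30·46 + 61·51 + 73·88 + 17·72 + 14·0 = 14
a_42 = 30·14 + 61·46 + 73·51 + 17·88 + 14·72 = 44
a_43 = 30·44 + 61·14 + 73·46 + 17·51 + 14·88 = 65
a_44 = 30·65 + 61·44 + 73·14 + 17·46 + 14·51 = 71
a_45 = 30·71 + 61·65 + 73·44 + 17·14 + 14·46 = 4
a_46 = 30·4 + 61·71 + 73·65 + 17·44 + 14·14 = 52
a_47 = 30·52 + 61·4 + 73·71 + 17·65 + 14·44 = 75
a_48 = 30·75 + 61·52 + 73·4 + 17·71 + 14·65 = 71
a_49 = 30·71 + 61·75 + 73·52 + 17·4 + 14·71 = 20
a_50 = 30·20 + 61·71 + 73·75 + 17·52 + 14·4 = 94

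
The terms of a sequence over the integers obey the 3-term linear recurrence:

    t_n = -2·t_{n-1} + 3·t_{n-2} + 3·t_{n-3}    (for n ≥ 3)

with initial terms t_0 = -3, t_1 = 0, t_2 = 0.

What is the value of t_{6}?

t_3 = -2·0 + 3·0 + 3·-3 = -9
t_4 = -2·-9 + 3·0 + 3·0 = 18
t_5 = -2·18 + 3·-9 + 3·0 = -63
t_6 = -2·-63 + 3·18 + 3·-9 = 153

153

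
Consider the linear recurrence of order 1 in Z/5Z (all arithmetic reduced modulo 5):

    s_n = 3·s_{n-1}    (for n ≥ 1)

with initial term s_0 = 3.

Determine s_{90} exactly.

2

s_1 = 3·3 = 4
s_2 = 3·4 = 2
s_3 = 3·2 = 1
s_4 = 3·1 = 3
(s_4) = (3) = (s_0), so the sequence has period 4.
90 ≡ 2 (mod 4), hence s_90 = s_2 = 2.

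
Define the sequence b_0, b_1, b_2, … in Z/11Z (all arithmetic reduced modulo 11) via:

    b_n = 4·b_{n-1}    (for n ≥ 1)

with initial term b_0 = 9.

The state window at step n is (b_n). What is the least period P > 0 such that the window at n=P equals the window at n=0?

n=0: window = (9)
n=1: window = (3)
n=2: window = (1)
n=3: window = (4)
n=4: window = (5)
n=5: window = (9)
window at n=5 equals window at n=0 → period = 5

5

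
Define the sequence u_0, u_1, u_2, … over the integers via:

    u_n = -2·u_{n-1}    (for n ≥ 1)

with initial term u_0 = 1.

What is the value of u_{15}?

-32768

u_1 = -2·1 = -2
u_2 = -2·-2 = 4
u_3 = -2·4 = -8
u_4 = -2·-8 = 16
u_5 = -2·16 = -32
u_6 = -2·-32 = 64
u_7 = -2·64 = -128
u_8 = -2·-128 = 256
u_9 = -2·256 = -512
u_10 = -2·-512 = 1024
u_11 = -2·1024 = -2048
u_12 = -2·-2048 = 4096
u_13 = -2·4096 = -8192
u_14 = -2·-8192 = 16384
u_15 = -2·16384 = -32768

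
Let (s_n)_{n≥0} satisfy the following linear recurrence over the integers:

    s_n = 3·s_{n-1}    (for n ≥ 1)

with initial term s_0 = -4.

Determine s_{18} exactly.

s_1 = 3·-4 = -12
s_2 = 3·-12 = -36
s_3 = 3·-36 = -108
s_4 = 3·-108 = -324
s_5 = 3·-324 = -972
s_6 = 3·-972 = -2916
s_7 = 3·-2916 = -8748
s_8 = 3·-8748 = -26244
s_9 = 3·-26244 = -78732
s_10 = 3·-78732 = -236196
s_11 = 3·-236196 = -708588
s_12 = 3·-708588 = -2125764
s_13 = 3·-2125764 = -6377292
s_14 = 3·-6377292 = -19131876
s_15 = 3·-19131876 = -57395628
s_16 = 3·-57395628 = -172186884
s_17 = 3·-172186884 = -516560652
s_18 = 3·-516560652 = -1549681956

-1549681956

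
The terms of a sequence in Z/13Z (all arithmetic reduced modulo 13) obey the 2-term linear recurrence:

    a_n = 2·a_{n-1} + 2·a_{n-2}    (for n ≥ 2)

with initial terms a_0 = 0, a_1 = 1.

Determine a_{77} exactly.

5

a_2 = 2·1 + 2·0 = 2
a_3 = 2·2 + 2·1 = 6
a_4 = 2·6 + 2·2 = 3
a_5 = 2·3 + 2·6 = 5
a_6 = 2·5 + 2·3 = 3
a_7 = 2·3 + 2·5 = 3
a_8 = 2·3 + 2·3 = 12
a_9 = 2·12 + 2·3 = 4
a_10 = 2·4 + 2·12 = 6
a_11 = 2·6 + 2·4 = 7
a_12 = 2·7 + 2·6 = 0
a_13 = 2·0 + 2·7 = 1
(a_12, a_13) = (0, 1) = (a_0, a_1), so the sequence has period 12.
77 ≡ 5 (mod 12), hence a_77 = a_5 = 5.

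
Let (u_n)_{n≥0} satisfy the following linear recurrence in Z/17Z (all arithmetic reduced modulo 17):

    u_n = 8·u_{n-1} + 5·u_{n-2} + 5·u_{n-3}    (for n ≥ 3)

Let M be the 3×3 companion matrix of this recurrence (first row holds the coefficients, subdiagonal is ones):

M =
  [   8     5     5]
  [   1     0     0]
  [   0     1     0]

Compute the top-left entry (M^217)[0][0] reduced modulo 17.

(M^217)[0][0] is the top entry after applying M 217 times to the unit state (1, 0, 0). Equivalently it is h_{219} for the auxiliary sequence (h_n) obeying the same recurrence with h_2 = 1 and h_i = 0 for 0 ≤ i < 2:
h_3 = 8·1 + 5·0 + 5·0 = 8
h_4 = 8·8 + 5·1 + 5·0 = 1
h_5 = 8·1 + 5·8 + 5·1 = 2
h_6 = 8·2 + 5·1 + 5·8 = 10
h_7 = 8·10 + 5·2 + 5·1 = 10
h_8 = 8·10 + 5·10 + 5·2 = 4
h_9 = 8·4 + 5·10 + 5·10 = 13
h_10 = 8·13 + 5·4 + 5·10 = 4
h_11 = 8·4 + 5·13 + 5·4 = 15
h_12 = 8·15 + 5·4 + 5·13 = 1
h_13 = 8·1 + 5·15 + 5·4 = 1
h_14 = 8·1 + 5·1 + 5·15 = 3
h_15 = 8·3 + 5·1 + 5·1 = 0
h_16 = 8·0 + 5·3 + 5·1 = 3
h_17 = 8·3 + 5·0 + 5·3 = 5
h_18 = 8·5 + 5·3 + 5·0 = 4
h_19 = 8·4 + 5·5 + 5·3 = 4
h_20 = 8·4 + 5·4 + 5·5 = 9
h_21 = 8·9 + 5·4 + 5·4 = 10
h_22 = 8·10 + 5·9 + 5·4 = 9
h_23 = 8·9 + 5·10 + 5·9 = 14
h_24 = 8·14 + 5·9 + 5·10 = 3
h_25 = 8·3 + 5·14 + 5·9 = 3
h_26 = 8·3 + 5·3 + 5·14 = 7
h_27 = 8·7 + 5·3 + 5·3 = 1
h_28 = 8·1 + 5·7 + 5·3 = 7
h_29 = 8·7 + 5·1 + 5·7 = 11
h_30 = 8·11 + 5·7 + 5·1 = 9
h_31 = 8·9 + 5·11 + 5·7 = 9
h_32 = 8·9 + 5·9 + 5·11 = 2
h_33 = 8·2 + 5·9 + 5·9 = 4
h_34 = 8·4 + 5·2 + 5·9 = 2
h_35 = 8·2 + 5·4 + 5·2 = 12
h_36 = 8·12 + 5·2 + 5·4 = 7
h_37 = 8·7 + 5·12 + 5·2 = 7
h_38 = 8·7 + 5·7 + 5·12 = 15
h_39 = 8·15 + 5·7 + 5·7 = 3
h_40 = 8·3 + 5·15 + 5·7 = 15
h_41 = 8·15 + 5·3 + 5·15 = 6
h_42 = 8·6 + 5·15 + 5·3 = 2
h_43 = 8·2 + 5·6 + 5·15 = 2
h_44 = 8·2 + 5·2 + 5·6 = 5
h_45 = 8·5 + 5·2 + 5·2 = 9
h_46 = 8·9 + 5·5 + 5·2 = 5
h_47 = 8·5 + 5·9 + 5·5 = 8
h_48 = 8·8 + 5·5 + 5·9 = 15
h_49 = 8·15 + 5·8 + 5·5 = 15
h_50 = 8·15 + 5·15 + 5·8 = 14
h_51 = 8·14 + 5·15 + 5·15 = 7
h_52 = 8·7 + 5·14 + 5·15 = 14
h_53 = 8·14 + 5·7 + 5·14 = 13
h_54 = 8·13 + 5·14 + 5·7 = 5
h_55 = 8·5 + 5·13 + 5·14 = 5
h_56 = 8·5 + 5·5 + 5·13 = 11
h_57 = 8·11 + 5·5 + 5·5 = 2
h_58 = 8·2 + 5·11 + 5·5 = 11
h_59 = 8·11 + 5·2 + 5·11 = 0
h_60 = 8·0 + 5·11 + 5·2 = 14
h_61 = 8·14 + 5·0 + 5·11 = 14
h_62 = 8·14 + 5·14 + 5·0 = 12
h_63 = 8·12 + 5·14 + 5·14 = 15
h_64 = 8·15 + 5·12 + 5·14 = 12
h_65 = 8·12 + 5·15 + 5·12 = 10
h_66 = 8·10 + 5·12 + 5·15 = 11
h_67 = 8·11 + 5·10 + 5·12 = 11
h_68 = 8·11 + 5·11 + 5·10 = 6
h_69 = 8·6 + 5·11 + 5·11 = 5
h_70 = 8·5 + 5·6 + 5·11 = 6
h_71 = 8·6 + 5·5 + 5·6 = 1
h_72 = 8·1 + 5·6 + 5·5 = 12
h_73 = 8·12 + 5·1 + 5·6 = 12
h_74 = 8·12 + 5·12 + 5·1 = 8
h_75 = 8·8 + 5·12 + 5·12 = 14
h_76 = 8·14 + 5·8 + 5·12 = 8
h_77 = 8·8 + 5·14 + 5·8 = 4
h_78 = 8·4 + 5·8 + 5·14 = 6
h_79 = 8·6 + 5·4 + 5·8 = 6
h_80 = 8·6 + 5·6 + 5·4 = 13
h_81 = 8·13 + 5·6 + 5·6 = 11
h_82 = 8·11 + 5·13 + 5·6 = 13
h_83 = 8·13 + 5·11 + 5·13 = 3
h_84 = 8·3 + 5·13 + 5·11 = 8
h_85 = 8·8 + 5·3 + 5·13 = 8
h_86 = 8·8 + 5·8 + 5·3 = 0
h_87 = 8·0 + 5·8 + 5·8 = 12
h_88 = 8·12 + 5·0 + 5·8 = 0
h_89 = 8·0 + 5·12 + 5·0 = 9
h_90 = 8·9 + 5·0 + 5·12 = 13
h_91 = 8·13 + 5·9 + 5·0 = 13
h_92 = 8·13 + 5·13 + 5·9 = 10
h_93 = 8·10 + 5·13 + 5·13 = 6
h_94 = 8·6 + 5·10 + 5·13 = 10
h_95 = 8·10 + 5·6 + 5·10 = 7
h_96 = 8·7 + 5·10 + 5·6 = 0
h_97 = 8·0 + 5·7 + 5·10 = 0
h_98 = 8·0 + 5·0 + 5·7 = 1
(h_96, h_97, h_98) = (0, 0, 1) = (h_0, h_1, h_2), so the sequence has period 96.
219 ≡ 27 (mod 96), hence h_219 = h_27 = 1.

1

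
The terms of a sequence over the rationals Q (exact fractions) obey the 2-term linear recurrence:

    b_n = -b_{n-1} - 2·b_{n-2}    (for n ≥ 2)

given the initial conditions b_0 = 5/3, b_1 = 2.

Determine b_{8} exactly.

-52/3

b_2 = -1·2 + -2·5/3 = -16/3
b_3 = -1·-16/3 + -2·2 = 4/3
b_4 = -1·4/3 + -2·-16/3 = 28/3
b_5 = -1·28/3 + -2·4/3 = -12
b_6 = -1·-12 + -2·28/3 = -20/3
b_7 = -1·-20/3 + -2·-12 = 92/3
b_8 = -1·92/3 + -2·-20/3 = -52/3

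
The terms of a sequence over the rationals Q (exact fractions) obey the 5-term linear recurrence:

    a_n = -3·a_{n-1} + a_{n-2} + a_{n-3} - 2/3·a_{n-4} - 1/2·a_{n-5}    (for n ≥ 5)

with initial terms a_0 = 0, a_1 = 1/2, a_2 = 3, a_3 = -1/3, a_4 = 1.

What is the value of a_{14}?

25855/4

a_5 = -3·1 + 1·-1/3 + 1·3 + -2/3·1/2 + -1/2·0 = -2/3
a_6 = -3·-2/3 + 1·1 + 1·-1/3 + -2/3·3 + -1/2·1/2 = 5/12
a_7 = -3·5/12 + 1·-2/3 + 1·1 + -2/3·-1/3 + -1/2·3 = -79/36
a_8 = -3·-79/36 + 1·5/12 + 1·-2/3 + -2/3·1 + -1/2·-1/3 = 35/6
a_9 = -3·35/6 + 1·-79/36 + 1·5/12 + -2/3·-2/3 + -1/2·1 = -58/3
a_10 = -3·-58/3 + 1·35/6 + 1·-79/36 + -2/3·5/12 + -1/2·-2/3 = 2221/36
a_11 = -3·2221/36 + 1·-58/3 + 1·35/6 + -2/3·-79/36 + -1/2·5/12 = -42623/216
a_12 = -3·-42623/216 + 1·2221/36 + 1·-58/3 + -2/3·35/6 + -1/2·-79/36 = 5684/9
a_13 = -3·5684/9 + 1·-42623/216 + 1·2221/36 + -2/3·-58/3 + -1/2·35/6 = -436391/216
a_14 = -3·-436391/216 + 1·5684/9 + 1·-42623/216 + -2/3·2221/36 + -1/2·-58/3 = 25855/4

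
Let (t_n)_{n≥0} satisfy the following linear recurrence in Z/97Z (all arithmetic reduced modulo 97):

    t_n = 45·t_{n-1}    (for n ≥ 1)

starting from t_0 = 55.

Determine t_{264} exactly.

51

t_1 = 45·55 = 50
t_2 = 45·50 = 19
t_3 = 45·19 = 79
t_4 = 45·79 = 63
t_5 = 45·63 = 22
t_6 = 45·22 = 20
t_7 = 45·20 = 27
t_8 = 45·27 = 51
t_9 = 45·51 = 64
t_10 = 45·64 = 67
t_11 = 45·67 = 8
t_12 = 45·8 = 69
t_13 = 45·69 = 1
t_14 = 45·1 = 45
t_15 = 45·45 = 85
t_16 = 45·85 = 42
t_17 = 45·42 = 47
t_18 = 45·47 = 78
t_19 = 45·78 = 18
t_20 = 45·18 = 34
t_21 = 45·34 = 75
t_22 = 45·75 = 77
t_23 = 45·77 = 70
t_24 = 45·70 = 46
t_25 = 45·46 = 33
t_26 = 45·33 = 30
t_27 = 45·30 = 89
t_28 = 45·89 = 28
t_29 = 45·28 = 96
t_30 = 45·96 = 52
t_31 = 45·52 = 12
t_32 = 45·12 = 55
(t_32) = (55) = (t_0), so the sequence has period 32.
264 ≡ 8 (mod 32), hence t_264 = t_8 = 51.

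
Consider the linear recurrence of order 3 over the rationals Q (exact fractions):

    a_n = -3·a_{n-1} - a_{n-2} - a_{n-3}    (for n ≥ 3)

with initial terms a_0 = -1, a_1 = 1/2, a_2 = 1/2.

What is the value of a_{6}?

31/2

a_3 = -3·1/2 + -1·1/2 + -1·-1 = -1
a_4 = -3·-1 + -1·1/2 + -1·1/2 = 2
a_5 = -3·2 + -1·-1 + -1·1/2 = -11/2
a_6 = -3·-11/2 + -1·2 + -1·-1 = 31/2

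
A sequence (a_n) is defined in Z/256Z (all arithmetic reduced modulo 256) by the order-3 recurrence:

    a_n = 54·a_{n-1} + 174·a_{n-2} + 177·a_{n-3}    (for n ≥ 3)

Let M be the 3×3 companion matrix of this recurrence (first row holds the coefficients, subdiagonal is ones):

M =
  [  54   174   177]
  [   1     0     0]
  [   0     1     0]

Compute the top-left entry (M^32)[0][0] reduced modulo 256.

82

(M^32)[0][0] is the top entry after applying M 32 times to the unit state (1, 0, 0). Equivalently it is h_{34} for the auxiliary sequence (h_n) obeying the same recurrence with h_2 = 1 and h_i = 0 for 0 ≤ i < 2:
h_3 = 54·1 + 174·0 + 177·0 = 54
h_4 = 54·54 + 174·1 + 177·0 = 18
h_5 = 54·18 + 174·54 + 177·1 = 49
h_6 = 54·49 + 174·18 + 177·54 = 232
h_7 = 54·232 + 174·49 + 177·18 = 176
h_8 = 54·176 + 174·232 + 177·49 = 177
h_9 = 54·177 + 174·176 + 177·232 = 94
h_10 = 54·94 + 174·177 + 177·176 = 210
h_11 = 54·210 + 174·94 + 177·177 = 145
h_12 = 54·145 + 174·210 + 177·94 = 80
h_13 = 54·80 + 174·145 + 177·210 = 160
h_14 = 54·160 + 174·80 + 177·145 = 97
h_15 = 54·97 + 174·160 + 177·80 = 134
h_16 = 54·134 + 174·97 + 177·160 = 210
h_17 = 54·210 + 174·134 + 177·97 = 113
h_18 = 54·113 + 174·210 + 177·134 = 56
h_19 = 54·56 + 174·113 + 177·210 = 208
h_20 = 54·208 + 174·56 + 177·113 = 17
h_21 = 54·17 + 174·208 + 177·56 = 174
h_22 = 54·174 + 174·17 + 177·208 = 18
h_23 = 54·18 + 174·174 + 177·17 = 209
h_24 = 54·209 + 174·18 + 177·174 = 160
h_25 = 54·160 + 174·209 + 177·18 = 64
h_26 = 54·64 + 174·160 + 177·209 = 193
h_27 = 54·193 + 174·64 + 177·160 = 214
h_28 = 54·214 + 174·193 + 177·64 = 146
h_29 = 54·146 + 174·214 + 177·193 = 177
h_30 = 54·177 + 174·146 + 177·214 = 136
h_31 = 54·136 + 174·177 + 177·146 = 240
h_32 = 54·240 + 174·136 + 177·177 = 113
h_33 = 54·113 + 174·240 + 177·136 = 254
h_34 = 54·254 + 174·113 + 177·240 = 82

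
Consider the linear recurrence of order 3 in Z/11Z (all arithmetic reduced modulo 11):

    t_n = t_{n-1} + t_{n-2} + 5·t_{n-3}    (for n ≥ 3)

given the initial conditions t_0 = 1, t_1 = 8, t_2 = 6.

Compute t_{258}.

t_3 = 1·6 + 1·8 + 5·1 = 8
t_4 = 1·8 + 1·6 + 5·8 = 10
t_5 = 1·10 + 1·8 + 5·6 = 4
t_6 = 1·4 + 1·10 + 5·8 = 10
t_7 = 1·10 + 1·4 + 5·10 = 9
t_8 = 1·9 + 1·10 + 5·4 = 6
t_9 = 1·6 + 1·9 + 5·10 = 10
t_10 = 1·10 + 1·6 + 5·9 = 6
t_11 = 1·6 + 1·10 + 5·6 = 2
t_12 = 1·2 + 1·6 + 5·10 = 3
t_13 = 1·3 + 1·2 + 5·6 = 2
t_14 = 1·2 + 1·3 + 5·2 = 4
t_15 = 1·4 + 1·2 + 5·3 = 10
t_16 = 1·10 + 1·4 + 5·2 = 2
t_17 = 1·2 + 1·10 + 5·4 = 10
t_18 = 1·10 + 1·2 + 5·10 = 7
t_19 = 1·7 + 1·10 + 5·2 = 5
t_20 = 1·5 + 1·7 + 5·10 = 7
t_21 = 1·7 + 1·5 + 5·7 = 3
t_22 = 1·3 + 1·7 + 5·5 = 2
t_23 = 1·2 + 1·3 + 5·7 = 7
t_24 = 1·7 + 1·2 + 5·3 = 2
t_25 = 1·2 + 1·7 + 5·2 = 8
t_26 = 1·8 + 1·2 + 5·7 = 1
t_27 = 1·1 + 1·8 + 5·2 = 8
t_28 = 1·8 + 1·1 + 5·8 = 5
t_29 = 1·5 + 1·8 + 5·1 = 7
t_30 = 1·7 + 1·5 + 5·8 = 8
t_31 = 1·8 + 1·7 + 5·5 = 7
t_32 = 1·7 + 1·8 + 5·7 = 6
t_33 = 1·6 + 1·7 + 5·8 = 9
t_34 = 1·9 + 1·6 + 5·7 = 6
t_35 = 1·6 + 1·9 + 5·6 = 1
t_36 = 1·1 + 1·6 + 5·9 = 8
t_37 = 1·8 + 1·1 + 5·6 = 6
(t_35, t_36, t_37) = (1, 8, 6) = (t_0, t_1, t_2), so the sequence has period 35.
258 ≡ 13 (mod 35), hence t_258 = t_13 = 2.

2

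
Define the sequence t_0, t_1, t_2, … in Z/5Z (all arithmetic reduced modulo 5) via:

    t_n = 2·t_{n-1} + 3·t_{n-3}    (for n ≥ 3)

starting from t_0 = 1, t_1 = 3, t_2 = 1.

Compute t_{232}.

t_3 = 2·1 + 0·3 + 3·1 = 0
t_4 = 2·0 + 0·1 + 3·3 = 4
t_5 = 2·4 + 0·0 + 3·1 = 1
t_6 = 2·1 + 0·4 + 3·0 = 2
t_7 = 2·2 + 0·1 + 3·4 = 1
t_8 = 2·1 + 0·2 + 3·1 = 0
Continuing the recurrence:
  t_9 = 1;  t_10 = 0;  t_11 = 0;  t_12 = 3;  t_13 = 1;  t_14 = 2
  t_15 = 3;  t_16 = 4;  t_17 = 4;  t_18 = 2;  t_19 = 1;  t_20 = 4
  t_21 = 4;  t_22 = 1;  t_23 = 4;  t_24 = 0;  t_25 = 3;  t_26 = 3
  t_27 = 1;  t_28 = 1;  t_29 = 1;  t_30 = 0;  t_31 = 3;  t_32 = 4
  t_33 = 3;  t_34 = 0;  t_35 = 2;  t_36 = 3;  t_37 = 1;  t_38 = 3
  t_39 = 0;  t_40 = 3;  t_41 = 0;  t_42 = 0;  t_43 = 4;  t_44 = 3
  t_45 = 1;  t_46 = 4;  t_47 = 2;  t_48 = 2;  t_49 = 1;  t_50 = 3
  t_51 = 2;  t_52 = 2;  t_53 = 3;  t_54 = 2;  t_55 = 0;  t_56 = 4
  t_57 = 4;  t_58 = 3;  t_59 = 3;  t_60 = 3;  t_61 = 0;  t_62 = 4
  t_63 = 2;  t_64 = 4;  t_65 = 0;  t_66 = 1;  t_67 = 4;  t_68 = 3
  t_69 = 4;  t_70 = 0;  t_71 = 4;  t_72 = 0;  t_73 = 0;  t_74 = 2
  t_75 = 4;  t_76 = 3;  t_77 = 2;  t_78 = 1;  t_79 = 1;  t_80 = 3
  t_81 = 4;  t_82 = 1;  t_83 = 1;  t_84 = 4;  t_85 = 1;  t_86 = 0
  t_87 = 2;  t_88 = 2;  t_89 = 4;  t_90 = 4;  t_91 = 4;  t_92 = 0
  t_93 = 2;  t_94 = 1;  t_95 = 2;  t_96 = 0;  t_97 = 3;  t_98 = 2
  t_99 = 4;  t_100 = 2;  t_101 = 0;  t_102 = 2;  t_103 = 0;  t_104 = 0
  t_105 = 1;  t_106 = 2;  t_107 = 4;  t_108 = 1;  t_109 = 3;  t_110 = 3
  t_111 = 4;  t_112 = 2;  t_113 = 3;  t_114 = 3;  t_115 = 2;  t_116 = 3
  t_117 = 0;  t_118 = 1;  t_119 = 1;  t_120 = 2;  t_121 = 2;  t_122 = 2
  t_123 = 0;  t_124 = 1;  t_125 = 3;  t_126 = 1;  t_127 = 0;  t_128 = 4
  t_129 = 1;  t_130 = 2;  t_131 = 1;  t_132 = 0;  t_133 = 1;  t_134 = 0
  t_135 = 0;  t_136 = 3;  t_137 = 1;  t_138 = 2;  t_139 = 3;  t_140 = 4
  t_141 = 4;  t_142 = 2;  t_143 = 1;  t_144 = 4;  t_145 = 4;  t_146 = 1
  t_147 = 4;  t_148 = 0;  t_149 = 3;  t_150 = 3;  t_151 = 1;  t_152 = 1
  t_153 = 1;  t_154 = 0;  t_155 = 3;  t_156 = 4;  t_157 = 3;  t_158 = 0
  t_159 = 2;  t_160 = 3;  t_161 = 1;  t_162 = 3;  t_163 = 0;  t_164 = 3
  t_165 = 0;  t_166 = 0;  t_167 = 4;  t_168 = 3;  t_169 = 1;  t_170 = 4
  t_171 = 2;  t_172 = 2;  t_173 = 1;  t_174 = 3;  t_175 = 2;  t_176 = 2
  t_177 = 3;  t_178 = 2;  t_179 = 0;  t_180 = 4;  t_181 = 4;  t_182 = 3
  t_183 = 3;  t_184 = 3;  t_185 = 0;  t_186 = 4;  t_187 = 2;  t_188 = 4
  t_189 = 0;  t_190 = 1;  t_191 = 4;  t_192 = 3;  t_193 = 4;  t_194 = 0
  t_195 = 4;  t_196 = 0;  t_197 = 0;  t_198 = 2;  t_199 = 4;  t_200 = 3
  t_201 = 2;  t_202 = 1;  t_203 = 1;  t_204 = 3;  t_205 = 4;  t_206 = 1
  t_207 = 1;  t_208 = 4;  t_209 = 1;  t_210 = 0;  t_211 = 2;  t_212 = 2
  t_213 = 4;  t_214 = 4;  t_215 = 4;  t_216 = 0;  t_217 = 2;  t_218 = 1
  t_219 = 2;  t_220 = 0;  t_221 = 3;  t_222 = 2;  t_223 = 4;  t_224 = 2
  t_225 = 0;  t_226 = 2;  t_227 = 0;  t_228 = 0;  t_229 = 1;  t_230 = 2
t_231 = 2·2 + 0·1 + 3·0 = 4
t_232 = 2·4 + 0·2 + 3·1 = 1

1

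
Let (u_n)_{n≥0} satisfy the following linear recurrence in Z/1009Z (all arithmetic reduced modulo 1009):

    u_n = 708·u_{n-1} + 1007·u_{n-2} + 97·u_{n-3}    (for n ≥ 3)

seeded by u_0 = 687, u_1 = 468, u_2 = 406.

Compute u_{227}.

887

u_3 = 708·406 + 1007·468 + 97·687 = 1
u_4 = 708·1 + 1007·406 + 97·468 = 896
u_5 = 708·896 + 1007·1 + 97·406 = 745
u_6 = 708·745 + 1007·896 + 97·1 = 76
u_7 = 708·76 + 1007·745 + 97·896 = 997
u_8 = 708·997 + 1007·76 + 97·745 = 50
Continuing the recurrence:
  u_9 = 418;  u_10 = 52;  u_11 = 470;  u_12 = 881;  u_13 = 254;  u_14 = 671
  u_15 = 22;  u_16 = 530;  u_17 = 359;  u_18 = 978;  u_19 = 492;  u_20 = 810
  u_21 = 413;  u_22 = 493;  u_23 = 990;  u_24 = 398;  u_25 = 709;  u_26 = 887
  u_27 = 253;  u_28 = 936;  u_29 = 552;  u_30 = 804;  u_31 = 43;  u_32 = 651
  u_33 = 4;  u_34 = 656;  u_35 = 889;  u_36 = 890;  u_37 = 809;  u_38 = 366
  u_39 = 780;  u_40 = 365;  u_41 = 761;  u_42 = 246;  u_43 = 197;  u_44 = 911
  u_45 = 498;  u_46 = 577;  u_47 = 468;  u_48 = 121;  u_49 = 450;  u_50 = 514
  u_51 = 410;  u_52 = 941;  u_53 = 894;  u_54 = 864;  u_55 = 955;  u_56 = 344
  u_57 = 552;  u_58 = 461;  u_59 = 457;  u_60 = 830;  u_61 = 818;  u_62 = 269
  u_63 = 932;  u_64 = 76;  u_65 = 344;  u_66 = 834;  u_67 = 837;  u_68 = 734
  u_69 = 559;  u_70 = 254;  u_71 = 689;  u_72 = 703;  u_73 = 340;  u_74 = 420
  u_75 = 622;  u_76 = 304;  u_77 = 460;  u_78 = 977;  u_79 = 867;  u_80 = 652
  u_81 = 710;  u_82 = 255;  u_83 = 204;  u_84 = 902;  u_85 = 30;  u_86 = 882
  u_87 = 545;  u_88 = 559;  u_89 = 961;  u_90 = 610;  u_91 = 870;  u_92 = 648
  u_93 = 615;  u_94 = 897;  u_95 = 492;  u_96 = 579;  u_97 = 538;  u_98 = 663
  u_99 = 820;  u_100 = 795;  u_101 = 960;  u_102 = 880;  u_103 = 7;  u_104 = 461
  u_105 = 62;  u_106 = 266;  u_107 = 851;  u_108 = 572;  u_109 = 251;  u_110 = 807
  u_111 = 758;  u_112 = 411;  u_113 = 475;  u_114 = 359;  u_115 = 479;  u_116 = 60
  u_117 = 670;  u_118 = 59;  u_119 = 847;  u_120 = 626;  u_121 = 250;  u_122 = 612
  u_123 = 117;  u_124 = 926;  u_125 = 366;  u_126 = 231;  u_127 = 388;  u_128 = 990
  u_129 = 107;  u_130 = 422;  u_131 = 73;  u_132 = 679;  u_133 = 876;  u_134 = 351
  u_135 = 838;  u_136 = 535;  u_137 = 488;  u_138 = 931;  u_139 = 740;  u_140 = 318
  u_141 = 172;  u_142 = 201;  u_143 = 271;  u_144 = 296;  u_145 = 489;  u_146 = 595
  u_147 = 998;  u_148 = 113;  u_149 = 517;  u_150 = 494;  u_151 = 475;  u_152 = 23
  u_153 = 694;  u_154 = 593;  u_155 = 943;  u_156 = 233;  u_157 = 637;  u_158 = 168
  u_159 = 20;  u_160 = 947;  u_161 = 612;  u_162 = 481;  u_163 = 340;  u_164 = 458
  u_165 = 947;  u_166 = 276;  u_167 = 825;  u_168 = 386;  u_169 = 755;  u_170 = 321
  u_171 = 860;  u_172 = 398;  u_173 = 429;  u_174 = 918;  u_175 = 563;  u_176 = 475
  u_177 = 440;  u_178 = 932;  u_179 = 769;  u_180 = 48;  u_181 = 761;  u_182 = 822
  u_183 = 899;  u_184 = 347;  u_185 = 732;  u_186 = 374;  u_187 = 341;  u_188 = 912
  u_189 = 217;  u_190 = 242;  u_191 = 53;  u_192 = 576;  u_193 = 333;  u_194 = 620
  u_195 = 765;  u_196 = 578;  u_197 = 667;  u_198 = 425;  u_199 = 464;  u_200 = 869
  u_201 = 708;  u_202 = 683;  u_203 = 392;  u_204 = 777;  u_205 = 93;  u_206 = 405
  u_207 = 701;  u_208 = 19;  u_209 = 885;  u_210 = 347;  u_211 = 562;  u_212 = 745
  u_213 = 0;  u_214 = 556;  u_215 = 764;  u_216 = 994;  u_217 = 415;  u_218 = 682
  u_219 = 287;  u_220 = 936;  u_221 = 779;  u_222 = 351;  u_223 = 736;  u_224 = 639
  u_225 = 667
u_226 = 708·667 + 1007·639 + 97·736 = 517
u_227 = 708·517 + 1007·667 + 97·639 = 887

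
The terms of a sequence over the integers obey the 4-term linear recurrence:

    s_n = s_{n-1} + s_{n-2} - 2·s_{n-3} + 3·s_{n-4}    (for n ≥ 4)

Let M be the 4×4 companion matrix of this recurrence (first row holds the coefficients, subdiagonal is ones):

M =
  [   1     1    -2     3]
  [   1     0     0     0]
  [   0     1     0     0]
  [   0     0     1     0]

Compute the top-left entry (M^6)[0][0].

12

(M^6)[0][0] is the top entry after applying M 6 times to the unit state (1, 0, 0, 0). Equivalently it is h_{9} for the auxiliary sequence (h_n) obeying the same recurrence with h_3 = 1 and h_i = 0 for 0 ≤ i < 3:
h_4 = 1·1 + 1·0 + -2·0 + 3·0 = 1
h_5 = 1·1 + 1·1 + -2·0 + 3·0 = 2
h_6 = 1·2 + 1·1 + -2·1 + 3·0 = 1
h_7 = 1·1 + 1·2 + -2·1 + 3·1 = 4
h_8 = 1·4 + 1·1 + -2·2 + 3·1 = 4
h_9 = 1·4 + 1·4 + -2·1 + 3·2 = 12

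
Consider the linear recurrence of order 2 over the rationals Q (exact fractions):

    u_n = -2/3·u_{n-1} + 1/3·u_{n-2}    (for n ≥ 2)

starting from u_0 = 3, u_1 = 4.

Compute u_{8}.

u_2 = -2/3·4 + 1/3·3 = -5/3
u_3 = -2/3·-5/3 + 1/3·4 = 22/9
u_4 = -2/3·22/9 + 1/3·-5/3 = -59/27
u_5 = -2/3·-59/27 + 1/3·22/9 = 184/81
u_6 = -2/3·184/81 + 1/3·-59/27 = -545/243
u_7 = -2/3·-545/243 + 1/3·184/81 = 1642/729
u_8 = -2/3·1642/729 + 1/3·-545/243 = -4919/2187

-4919/2187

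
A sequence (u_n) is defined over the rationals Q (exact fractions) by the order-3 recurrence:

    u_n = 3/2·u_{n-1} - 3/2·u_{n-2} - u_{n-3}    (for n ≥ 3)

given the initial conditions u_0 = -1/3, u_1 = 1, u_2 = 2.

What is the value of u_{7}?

u_3 = 3/2·2 + -3/2·1 + -1·-1/3 = 11/6
u_4 = 3/2·11/6 + -3/2·2 + -1·1 = -5/4
u_5 = 3/2·-5/4 + -3/2·11/6 + -1·2 = -53/8
u_6 = 3/2·-53/8 + -3/2·-5/4 + -1·11/6 = -475/48
u_7 = 3/2·-475/48 + -3/2·-53/8 + -1·-5/4 = -117/32

-117/32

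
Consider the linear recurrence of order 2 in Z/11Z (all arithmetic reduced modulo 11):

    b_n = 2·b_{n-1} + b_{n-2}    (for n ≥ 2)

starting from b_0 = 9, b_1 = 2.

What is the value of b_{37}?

9

b_2 = 2·2 + 1·9 = 2
b_3 = 2·2 + 1·2 = 6
b_4 = 2·6 + 1·2 = 3
b_5 = 2·3 + 1·6 = 1
b_6 = 2·1 + 1·3 = 5
b_7 = 2·5 + 1·1 = 0
b_8 = 2·0 + 1·5 = 5
b_9 = 2·5 + 1·0 = 10
b_10 = 2·10 + 1·5 = 3
b_11 = 2·3 + 1·10 = 5
b_12 = 2·5 + 1·3 = 2
b_13 = 2·2 + 1·5 = 9
b_14 = 2·9 + 1·2 = 9
b_15 = 2·9 + 1·9 = 5
b_16 = 2·5 + 1·9 = 8
b_17 = 2·8 + 1·5 = 10
b_18 = 2·10 + 1·8 = 6
b_19 = 2·6 + 1·10 = 0
b_20 = 2·0 + 1·6 = 6
b_21 = 2·6 + 1·0 = 1
b_22 = 2·1 + 1·6 = 8
b_23 = 2·8 + 1·1 = 6
b_24 = 2·6 + 1·8 = 9
b_25 = 2·9 + 1·6 = 2
b_26 = 2·2 + 1·9 = 2
b_27 = 2·2 + 1·2 = 6
b_28 = 2·6 + 1·2 = 3
b_29 = 2·3 + 1·6 = 1
b_30 = 2·1 + 1·3 = 5
b_31 = 2·5 + 1·1 = 0
b_32 = 2·0 + 1·5 = 5
b_33 = 2·5 + 1·0 = 10
b_34 = 2·10 + 1·5 = 3
b_35 = 2·3 + 1·10 = 5
b_36 = 2·5 + 1·3 = 2
b_37 = 2·2 + 1·5 = 9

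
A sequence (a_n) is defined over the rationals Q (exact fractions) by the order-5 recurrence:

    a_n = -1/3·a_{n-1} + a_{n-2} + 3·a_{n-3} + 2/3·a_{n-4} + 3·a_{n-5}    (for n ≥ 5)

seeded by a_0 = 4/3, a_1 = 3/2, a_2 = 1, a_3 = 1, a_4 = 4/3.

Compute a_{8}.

7663/243

a_5 = -1/3·4/3 + 1·1 + 3·1 + 2/3·3/2 + 3·4/3 = 77/9
a_6 = -1/3·77/9 + 1·4/3 + 3·1 + 2/3·1 + 3·3/2 = 359/54
a_7 = -1/3·359/54 + 1·77/9 + 3·4/3 + 2/3·1 + 3·1 = 2269/162
a_8 = -1/3·2269/162 + 1·359/54 + 3·77/9 + 2/3·4/3 + 3·1 = 7663/243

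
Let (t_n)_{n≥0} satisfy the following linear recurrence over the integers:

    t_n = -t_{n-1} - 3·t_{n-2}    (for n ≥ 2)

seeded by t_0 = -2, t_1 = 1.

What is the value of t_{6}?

-10

t_2 = -1·1 + -3·-2 = 5
t_3 = -1·5 + -3·1 = -8
t_4 = -1·-8 + -3·5 = -7
t_5 = -1·-7 + -3·-8 = 31
t_6 = -1·31 + -3·-7 = -10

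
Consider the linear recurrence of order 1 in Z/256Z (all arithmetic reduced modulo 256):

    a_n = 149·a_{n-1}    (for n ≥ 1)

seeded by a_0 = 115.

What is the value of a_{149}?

127

a_1 = 149·115 = 239
a_2 = 149·239 = 27
a_3 = 149·27 = 183
a_4 = 149·183 = 131
a_5 = 149·131 = 63
a_6 = 149·63 = 171
a_7 = 149·171 = 135
a_8 = 149·135 = 147
a_9 = 149·147 = 143
a_10 = 149·143 = 59
a_11 = 149·59 = 87
a_12 = 149·87 = 163
a_13 = 149·163 = 223
a_14 = 149·223 = 203
a_15 = 149·203 = 39
a_16 = 149·39 = 179
a_17 = 149·179 = 47
a_18 = 149·47 = 91
a_19 = 149·91 = 247
a_20 = 149·247 = 195
a_21 = 149·195 = 127
a_22 = 149·127 = 235
a_23 = 149·235 = 199
a_24 = 149·199 = 211
a_25 = 149·211 = 207
a_26 = 149·207 = 123
a_27 = 149·123 = 151
a_28 = 149·151 = 227
a_29 = 149·227 = 31
a_30 = 149·31 = 11
a_31 = 149·11 = 103
a_32 = 149·103 = 243
a_33 = 149·243 = 111
a_34 = 149·111 = 155
a_35 = 149·155 = 55
a_36 = 149·55 = 3
a_37 = 149·3 = 191
a_38 = 149·191 = 43
a_39 = 149·43 = 7
a_40 = 149·7 = 19
a_41 = 149·19 = 15
a_42 = 149·15 = 187
a_43 = 149·187 = 215
a_44 = 149·215 = 35
a_45 = 149·35 = 95
a_46 = 149·95 = 75
a_47 = 149·75 = 167
a_48 = 149·167 = 51
a_49 = 149·51 = 175
a_50 = 149·175 = 219
a_51 = 149·219 = 119
a_52 = 149·119 = 67
a_53 = 149·67 = 255
a_54 = 149·255 = 107
a_55 = 149·107 = 71
a_56 = 149·71 = 83
a_57 = 149·83 = 79
a_58 = 149·79 = 251
a_59 = 149·251 = 23
a_60 = 149·23 = 99
a_61 = 149·99 = 159
a_62 = 149·159 = 139
a_63 = 149·139 = 231
a_64 = 149·231 = 115
(a_64) = (115) = (a_0), so the sequence has period 64.
149 ≡ 21 (mod 64), hence a_149 = a_21 = 127.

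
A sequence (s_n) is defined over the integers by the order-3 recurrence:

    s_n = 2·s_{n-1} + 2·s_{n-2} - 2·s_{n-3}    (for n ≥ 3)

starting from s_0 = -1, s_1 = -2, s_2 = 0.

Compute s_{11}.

s_3 = 2·0 + 2·-2 + -2·-1 = -2
s_4 = 2·-2 + 2·0 + -2·-2 = 0
s_5 = 2·0 + 2·-2 + -2·0 = -4
s_6 = 2·-4 + 2·0 + -2·-2 = -4
s_7 = 2·-4 + 2·-4 + -2·0 = -16
s_8 = 2·-16 + 2·-4 + -2·-4 = -32
s_9 = 2·-32 + 2·-16 + -2·-4 = -88
s_10 = 2·-88 + 2·-32 + -2·-16 = -208
s_11 = 2·-208 + 2·-88 + -2·-32 = -528

-528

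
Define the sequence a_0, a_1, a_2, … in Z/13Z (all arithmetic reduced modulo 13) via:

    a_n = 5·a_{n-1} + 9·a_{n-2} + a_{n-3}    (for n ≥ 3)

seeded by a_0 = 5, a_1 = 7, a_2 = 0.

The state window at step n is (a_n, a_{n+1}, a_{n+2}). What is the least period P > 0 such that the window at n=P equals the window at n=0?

n=0: window = (5, 7, 0)
n=1: window = (7, 0, 3)
n=2: window = (0, 3, 9)
n=3: window = (3, 9, 7)
n=4: window = (9, 7, 2)
n=5: window = (7, 2, 4)
n=6: window = (2, 4, 6)
n=7: window = (4, 6, 3)
n=8: window = (6, 3, 8)
n=9: window = (3, 8, 8)
n=10: window = (8, 8, 11)
n=11: window = (8, 11, 5)
n=12: window = (11, 5, 2)
n=13: window = (5, 2, 1)
n=14: window = (2, 1, 2)
n=15: window = (1, 2, 8)
n=16: window = (2, 8, 7)
n=17: window = (8, 7, 5)
n=18: window = (7, 5, 5)
n=19: window = (5, 5, 12)
n=20: window = (5, 12, 6)
n=21: window = (12, 6, 0)
n=22: window = (6, 0, 1)
n=23: window = (0, 1, 11)
n=24: window = (1, 11, 12)
n=25: window = (11, 12, 4)
n=26: window = (12, 4, 9)
n=27: window = (4, 9, 2)
n=28: window = (9, 2, 4)
n=29: window = (2, 4, 8)
n=30: window = (4, 8, 0)
n=31: window = (8, 0, 11)
n=32: window = (0, 11, 11)
n=33: window = (11, 11, 11)
n=34: window = (11, 11, 9)
n=35: window = (11, 9, 12)
n=36: window = (9, 12, 9)
n=37: window = (12, 9, 6)
n=38: window = (9, 6, 6)
n=39: window = (6, 6, 2)
n=40: window = (6, 2, 5)
…
n=181: window = (0, 11, 5)
n=182: window = (11, 5, 7)
n=183: window = (5, 7, 0)
window at n=183 equals window at n=0 → period = 183

183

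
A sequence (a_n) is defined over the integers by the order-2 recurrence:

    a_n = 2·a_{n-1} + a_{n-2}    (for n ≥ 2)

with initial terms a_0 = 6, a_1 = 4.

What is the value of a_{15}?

a_2 = 2·4 + 1·6 = 14
a_3 = 2·14 + 1·4 = 32
a_4 = 2·32 + 1·14 = 78
a_5 = 2·78 + 1·32 = 188
a_6 = 2·188 + 1·78 = 454
a_7 = 2·454 + 1·188 = 1096
a_8 = 2·1096 + 1·454 = 2646
a_9 = 2·2646 + 1·1096 = 6388
a_10 = 2·6388 + 1·2646 = 15422
a_11 = 2·15422 + 1·6388 = 37232
a_12 = 2·37232 + 1·15422 = 89886
a_13 = 2·89886 + 1·37232 = 217004
a_14 = 2·217004 + 1·89886 = 523894
a_15 = 2·523894 + 1·217004 = 1264792

1264792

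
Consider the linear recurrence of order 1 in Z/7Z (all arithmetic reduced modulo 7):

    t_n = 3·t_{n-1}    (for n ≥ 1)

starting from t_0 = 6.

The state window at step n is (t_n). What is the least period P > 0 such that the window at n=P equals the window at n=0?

6

n=0: window = (6)
n=1: window = (4)
n=2: window = (5)
n=3: window = (1)
n=4: window = (3)
n=5: window = (2)
n=6: window = (6)
window at n=6 equals window at n=0 → period = 6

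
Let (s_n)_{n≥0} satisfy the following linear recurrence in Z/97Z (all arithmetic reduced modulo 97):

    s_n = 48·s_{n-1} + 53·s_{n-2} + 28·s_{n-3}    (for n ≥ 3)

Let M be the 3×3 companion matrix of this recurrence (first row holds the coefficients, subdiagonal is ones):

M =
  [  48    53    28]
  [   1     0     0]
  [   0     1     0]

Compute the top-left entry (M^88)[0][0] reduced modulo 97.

27

(M^88)[0][0] is the top entry after applying M 88 times to the unit state (1, 0, 0). Equivalently it is h_{90} for the auxiliary sequence (h_n) obeying the same recurrence with h_2 = 1 and h_i = 0 for 0 ≤ i < 2:
h_3 = 48·1 + 53·0 + 28·0 = 48
h_4 = 48·48 + 53·1 + 28·0 = 29
h_5 = 48·29 + 53·48 + 28·1 = 84
h_6 = 48·84 + 53·29 + 28·48 = 26
h_7 = 48·26 + 53·84 + 28·29 = 13
h_8 = 48·13 + 53·26 + 28·84 = 86
h_9 = 48·86 + 53·13 + 28·26 = 16
h_10 = 48·16 + 53·86 + 28·13 = 64
h_11 = 48·64 + 53·16 + 28·86 = 23
h_12 = 48·23 + 53·64 + 28·16 = 94
h_13 = 48·94 + 53·23 + 28·64 = 54
h_14 = 48·54 + 53·94 + 28·23 = 70
h_15 = 48·70 + 53·54 + 28·94 = 27
h_16 = 48·27 + 53·70 + 28·54 = 19
h_17 = 48·19 + 53·27 + 28·70 = 35
h_18 = 48·35 + 53·19 + 28·27 = 48
h_19 = 48·48 + 53·35 + 28·19 = 35
h_20 = 48·35 + 53·48 + 28·35 = 63
h_21 = 48·63 + 53·35 + 28·48 = 15
h_22 = 48·15 + 53·63 + 28·35 = 92
h_23 = 48·92 + 53·15 + 28·63 = 88
h_24 = 48·88 + 53·92 + 28·15 = 14
h_25 = 48·14 + 53·88 + 28·92 = 55
h_26 = 48·55 + 53·14 + 28·88 = 26
h_27 = 48·26 + 53·55 + 28·14 = 93
h_28 = 48·93 + 53·26 + 28·55 = 10
h_29 = 48·10 + 53·93 + 28·26 = 26
h_30 = 48·26 + 53·10 + 28·93 = 17
h_31 = 48·17 + 53·26 + 28·10 = 49
h_32 = 48·49 + 53·17 + 28·26 = 4
h_33 = 48·4 + 53·49 + 28·17 = 64
h_34 = 48·64 + 53·4 + 28·49 = 0
h_35 = 48·0 + 53·64 + 28·4 = 12
h_36 = 48·12 + 53·0 + 28·64 = 40
h_37 = 48·40 + 53·12 + 28·0 = 34
h_38 = 48·34 + 53·40 + 28·12 = 14
h_39 = 48·14 + 53·34 + 28·40 = 5
h_40 = 48·5 + 53·14 + 28·34 = 91
h_41 = 48·91 + 53·5 + 28·14 = 78
h_42 = 48·78 + 53·91 + 28·5 = 74
h_43 = 48·74 + 53·78 + 28·91 = 49
h_44 = 48·49 + 53·74 + 28·78 = 19
h_45 = 48·19 + 53·49 + 28·74 = 52
h_46 = 48·52 + 53·19 + 28·49 = 25
h_47 = 48·25 + 53·52 + 28·19 = 26
h_48 = 48·26 + 53·25 + 28·52 = 52
h_49 = 48·52 + 53·26 + 28·25 = 15
h_50 = 48·15 + 53·52 + 28·26 = 33
h_51 = 48·33 + 53·15 + 28·52 = 52
h_52 = 48·52 + 53·33 + 28·15 = 9
h_53 = 48·9 + 53·52 + 28·33 = 38
h_54 = 48·38 + 53·9 + 28·52 = 71
h_55 = 48·71 + 53·38 + 28·9 = 48
h_56 = 48·48 + 53·71 + 28·38 = 50
h_57 = 48·50 + 53·48 + 28·71 = 45
h_58 = 48·45 + 53·50 + 28·48 = 43
h_59 = 48·43 + 53·45 + 28·50 = 29
h_60 = 48·29 + 53·43 + 28·45 = 81
h_61 = 48·81 + 53·29 + 28·43 = 33
h_62 = 48·33 + 53·81 + 28·29 = 93
h_63 = 48·93 + 53·33 + 28·81 = 42
h_64 = 48·42 + 53·93 + 28·33 = 12
h_65 = 48·12 + 53·42 + 28·93 = 71
h_66 = 48·71 + 53·12 + 28·42 = 79
h_67 = 48·79 + 53·71 + 28·12 = 34
h_68 = 48·34 + 53·79 + 28·71 = 47
h_69 = 48·47 + 53·34 + 28·79 = 62
h_70 = 48·62 + 53·47 + 28·34 = 17
h_71 = 48·17 + 53·62 + 28·47 = 83
h_72 = 48·83 + 53·17 + 28·62 = 25
h_73 = 48·25 + 53·83 + 28·17 = 61
h_74 = 48·61 + 53·25 + 28·83 = 78
h_75 = 48·78 + 53·61 + 28·25 = 14
h_76 = 48·14 + 53·78 + 28·61 = 15
h_77 = 48·15 + 53·14 + 28·78 = 57
h_78 = 48·57 + 53·15 + 28·14 = 43
h_79 = 48·43 + 53·57 + 28·15 = 73
h_80 = 48·73 + 53·43 + 28·57 = 7
h_81 = 48·7 + 53·73 + 28·43 = 74
h_82 = 48·74 + 53·7 + 28·73 = 50
h_83 = 48·50 + 53·74 + 28·7 = 19
h_84 = 48·19 + 53·50 + 28·74 = 8
h_85 = 48·8 + 53·19 + 28·50 = 75
h_86 = 48·75 + 53·8 + 28·19 = 94
h_87 = 48·94 + 53·75 + 28·8 = 78
h_88 = 48·78 + 53·94 + 28·75 = 59
h_89 = 48·59 + 53·78 + 28·94 = 92
h_90 = 48·92 + 53·59 + 28·78 = 27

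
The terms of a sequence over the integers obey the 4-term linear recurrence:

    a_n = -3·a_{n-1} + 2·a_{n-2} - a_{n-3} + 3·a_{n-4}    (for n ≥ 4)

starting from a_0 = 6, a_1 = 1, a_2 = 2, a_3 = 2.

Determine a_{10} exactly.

27647

a_4 = -3·2 + 2·2 + -1·1 + 3·6 = 15
a_5 = -3·15 + 2·2 + -1·2 + 3·1 = -40
a_6 = -3·-40 + 2·15 + -1·2 + 3·2 = 154
a_7 = -3·154 + 2·-40 + -1·15 + 3·2 = -551
a_8 = -3·-551 + 2·154 + -1·-40 + 3·15 = 2046
a_9 = -3·2046 + 2·-551 + -1·154 + 3·-40 = -7514
a_10 = -3·-7514 + 2·2046 + -1·-551 + 3·154 = 27647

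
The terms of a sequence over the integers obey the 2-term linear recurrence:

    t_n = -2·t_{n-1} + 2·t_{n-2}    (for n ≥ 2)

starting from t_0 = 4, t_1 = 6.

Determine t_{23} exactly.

t_2 = -2·6 + 2·4 = -4
t_3 = -2·-4 + 2·6 = 20
t_4 = -2·20 + 2·-4 = -48
t_5 = -2·-48 + 2·20 = 136
t_6 = -2·136 + 2·-48 = -368
t_7 = -2·-368 + 2·136 = 1008
t_8 = -2·1008 + 2·-368 = -2752
t_9 = -2·-2752 + 2·1008 = 7520
t_10 = -2·7520 + 2·-2752 = -20544
t_11 = -2·-20544 + 2·7520 = 56128
t_12 = -2·56128 + 2·-20544 = -153344
t_13 = -2·-153344 + 2·56128 = 418944
t_14 = -2·418944 + 2·-153344 = -1144576
t_15 = -2·-1144576 + 2·418944 = 3127040
t_16 = -2·3127040 + 2·-1144576 = -8543232
t_17 = -2·-8543232 + 2·3127040 = 23340544
t_18 = -2·23340544 + 2·-8543232 = -63767552
t_19 = -2·-63767552 + 2·23340544 = 174216192
t_20 = -2·174216192 + 2·-63767552 = -475967488
t_21 = -2·-475967488 + 2·174216192 = 1300367360
t_22 = -2·1300367360 + 2·-475967488 = -3552669696
t_23 = -2·-3552669696 + 2·1300367360 = 9706074112

9706074112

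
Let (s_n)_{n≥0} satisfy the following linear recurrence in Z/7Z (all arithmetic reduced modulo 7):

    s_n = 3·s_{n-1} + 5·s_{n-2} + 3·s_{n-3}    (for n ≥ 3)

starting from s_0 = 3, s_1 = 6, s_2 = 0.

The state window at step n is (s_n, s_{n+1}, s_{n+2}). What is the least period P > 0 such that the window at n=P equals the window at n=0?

n=0: window = (3, 6, 0)
n=1: window = (6, 0, 4)
n=2: window = (0, 4, 2)
n=3: window = (4, 2, 5)
n=4: window = (2, 5, 2)
n=5: window = (5, 2, 2)
n=6: window = (2, 2, 3)
n=7: window = (2, 3, 4)
n=8: window = (3, 4, 5)
n=9: window = (4, 5, 2)
n=10: window = (5, 2, 1)
n=11: window = (2, 1, 0)
n=12: window = (1, 0, 4)
n=13: window = (0, 4, 1)
n=14: window = (4, 1, 2)
n=15: window = (1, 2, 2)
n=16: window = (2, 2, 5)
n=17: window = (2, 5, 3)
n=18: window = (5, 3, 5)
n=19: window = (3, 5, 3)
n=20: window = (5, 3, 1)
n=21: window = (3, 1, 5)
n=22: window = (1, 5, 1)
n=23: window = (5, 1, 3)
n=24: window = (1, 3, 1)
n=25: window = (3, 1, 0)
n=26: window = (1, 0, 0)
n=27: window = (0, 0, 3)
n=28: window = (0, 3, 2)
n=29: window = (3, 2, 0)
n=30: window = (2, 0, 5)
n=31: window = (0, 5, 0)
n=32: window = (5, 0, 4)
n=33: window = (0, 4, 6)
n=34: window = (4, 6, 3)
n=35: window = (6, 3, 2)
n=36: window = (3, 2, 4)
n=37: window = (2, 4, 3)
n=38: window = (4, 3, 0)
n=39: window = (3, 0, 6)
n=40: window = (0, 6, 6)
…
n=46: window = (1, 3, 3)
n=47: window = (3, 3, 6)
n=48: window = (3, 6, 0)
window at n=48 equals window at n=0 → period = 48

48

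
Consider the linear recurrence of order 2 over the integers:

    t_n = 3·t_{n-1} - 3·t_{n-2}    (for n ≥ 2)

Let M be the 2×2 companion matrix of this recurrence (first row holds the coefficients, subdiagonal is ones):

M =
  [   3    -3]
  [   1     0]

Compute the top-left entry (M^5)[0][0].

(M^5)[0][0] is the top entry after applying M 5 times to the unit state (1, 0). Equivalently it is h_{6} for the auxiliary sequence (h_n) obeying the same recurrence with h_1 = 1 and h_i = 0 for 0 ≤ i < 1:
h_2 = 3·1 + -3·0 = 3
h_3 = 3·3 + -3·1 = 6
h_4 = 3·6 + -3·3 = 9
h_5 = 3·9 + -3·6 = 9
h_6 = 3·9 + -3·9 = 0

0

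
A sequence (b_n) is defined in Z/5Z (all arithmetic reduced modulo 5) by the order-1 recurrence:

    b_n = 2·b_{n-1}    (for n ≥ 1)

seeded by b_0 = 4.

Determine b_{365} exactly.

b_1 = 2·4 = 3
b_2 = 2·3 = 1
b_3 = 2·1 = 2
b_4 = 2·2 = 4
(b_4) = (4) = (b_0), so the sequence has period 4.
365 ≡ 1 (mod 4), hence b_365 = b_1 = 3.

3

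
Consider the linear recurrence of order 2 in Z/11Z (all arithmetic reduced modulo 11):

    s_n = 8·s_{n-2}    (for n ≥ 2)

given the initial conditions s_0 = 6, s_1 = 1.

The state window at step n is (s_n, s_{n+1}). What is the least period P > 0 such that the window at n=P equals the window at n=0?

n=0: window = (6, 1)
n=1: window = (1, 4)
n=2: window = (4, 8)
n=3: window = (8, 10)
n=4: window = (10, 9)
n=5: window = (9, 3)
n=6: window = (3, 6)
n=7: window = (6, 2)
n=8: window = (2, 4)
n=9: window = (4, 5)
n=10: window = (5, 10)
n=11: window = (10, 7)
n=12: window = (7, 3)
n=13: window = (3, 1)
n=14: window = (1, 2)
n=15: window = (2, 8)
n=16: window = (8, 5)
n=17: window = (5, 9)
n=18: window = (9, 7)
n=19: window = (7, 6)
n=20: window = (6, 1)
window at n=20 equals window at n=0 → period = 20

20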